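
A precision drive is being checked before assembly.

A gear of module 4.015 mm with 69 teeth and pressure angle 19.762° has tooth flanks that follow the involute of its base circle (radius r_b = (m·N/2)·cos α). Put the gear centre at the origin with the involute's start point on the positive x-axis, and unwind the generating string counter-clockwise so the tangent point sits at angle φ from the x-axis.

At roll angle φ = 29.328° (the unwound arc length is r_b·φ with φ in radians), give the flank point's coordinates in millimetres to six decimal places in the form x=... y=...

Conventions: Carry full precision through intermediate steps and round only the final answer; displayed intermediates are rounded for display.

x=146.334896 y=5.676480

single-mesh involute tooth geometry (69T wheel at module 4.015)
pitch radius r_p = m·N/2 = 4.015·69/2 = 138.517500
base radius r_b = r_p·cos α = 138.517500·cos 19.762° = 130.359543
roll angle φ = 29.328° = 0.51187016 rad
x = r_b·(cos φ + φ·sin φ) = 146.334896
y = r_b·(sin φ − φ·cos φ) = 5.676480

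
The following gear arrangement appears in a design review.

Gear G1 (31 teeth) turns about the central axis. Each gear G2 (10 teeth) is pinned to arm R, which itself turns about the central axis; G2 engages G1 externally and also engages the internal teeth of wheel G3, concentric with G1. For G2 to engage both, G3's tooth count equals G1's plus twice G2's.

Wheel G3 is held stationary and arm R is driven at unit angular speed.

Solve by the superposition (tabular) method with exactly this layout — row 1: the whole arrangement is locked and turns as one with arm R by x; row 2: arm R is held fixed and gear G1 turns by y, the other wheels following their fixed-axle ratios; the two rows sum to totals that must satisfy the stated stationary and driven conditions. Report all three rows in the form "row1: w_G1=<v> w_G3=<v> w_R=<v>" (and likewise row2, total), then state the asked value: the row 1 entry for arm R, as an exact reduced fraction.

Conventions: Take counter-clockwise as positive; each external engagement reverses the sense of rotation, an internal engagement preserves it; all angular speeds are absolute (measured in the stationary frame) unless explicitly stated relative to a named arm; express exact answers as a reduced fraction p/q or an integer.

planetary set (31T centre, 10T on arm, 51T internal) — Willis relation
row 1 — lock + rotate with arm: ω_sun = ω_ring = ω_arm = x
row 2: sun turns y, ring = −(31/51)·y, arm 0
boundary: total ω_ring = x − (31/51)·y = 0 and total ω_arm = x = 1  ⇒  y = 51/31, x = 1
row 2 ring = −(31/51)·51/31 = -1
totals (row 1 + row 2): sun 1 + 51/31 = 82/31, ring 1 + (-1) = 0, arm 1 + 0 = 1
asked cell (row1, arm) = 1

row1: w_G1=1 w_G3=1 w_R=1
row2: w_G1=51/31 w_G3=-1 w_R=0
total: w_G1=82/31 w_G3=0 w_R=1
asked value: 1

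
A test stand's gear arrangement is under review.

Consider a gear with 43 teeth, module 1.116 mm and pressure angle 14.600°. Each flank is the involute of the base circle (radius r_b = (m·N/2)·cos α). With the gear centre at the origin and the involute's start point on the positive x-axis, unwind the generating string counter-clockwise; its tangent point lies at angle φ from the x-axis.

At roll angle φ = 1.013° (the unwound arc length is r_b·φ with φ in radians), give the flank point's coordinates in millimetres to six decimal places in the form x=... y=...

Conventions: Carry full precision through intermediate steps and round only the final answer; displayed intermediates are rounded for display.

class = single-mesh tooth geometry [base-circle involute, m = 1.116, 43T]
pitch radius r_p = m·N/2 = 1.116·43/2 = 23.994000
base radius r_b = r_p·cos α = 23.994000·cos 14.600° = 23.219214
roll angle φ = 1.013° = 0.01768019 rad
x = r_b·(cos φ + φ·sin φ) = 23.222843
y = r_b·(sin φ − φ·cos φ) = 0.000043

x=23.222843 y=0.000043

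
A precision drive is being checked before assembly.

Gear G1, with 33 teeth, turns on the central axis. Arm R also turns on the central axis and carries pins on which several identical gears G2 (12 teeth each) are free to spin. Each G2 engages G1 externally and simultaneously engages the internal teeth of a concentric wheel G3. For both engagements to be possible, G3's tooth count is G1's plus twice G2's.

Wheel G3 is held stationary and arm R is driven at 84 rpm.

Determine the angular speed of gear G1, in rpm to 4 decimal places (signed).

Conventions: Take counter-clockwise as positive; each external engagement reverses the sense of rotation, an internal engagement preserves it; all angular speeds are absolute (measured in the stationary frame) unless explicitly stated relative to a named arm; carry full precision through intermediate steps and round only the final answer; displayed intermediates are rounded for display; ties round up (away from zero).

+229.0909 rpm

class = planetary set [G3 = 33+2·12 = 57; Willis about the carrier]
normalise by the input: solve with ω_arm = 1, then scale by 84 rpm
ring teeth: 33 + 2·12 = 57
33(ω_sun−ω_arm) = −57(ω_ring−ω_arm),  ω_ring = 0, ω_arm = 1
ω_sun = 1 − (57/33)(0−1) = 30/11
scale: ω_sun = 30/11 × 84 rpm = +229.0909 rpm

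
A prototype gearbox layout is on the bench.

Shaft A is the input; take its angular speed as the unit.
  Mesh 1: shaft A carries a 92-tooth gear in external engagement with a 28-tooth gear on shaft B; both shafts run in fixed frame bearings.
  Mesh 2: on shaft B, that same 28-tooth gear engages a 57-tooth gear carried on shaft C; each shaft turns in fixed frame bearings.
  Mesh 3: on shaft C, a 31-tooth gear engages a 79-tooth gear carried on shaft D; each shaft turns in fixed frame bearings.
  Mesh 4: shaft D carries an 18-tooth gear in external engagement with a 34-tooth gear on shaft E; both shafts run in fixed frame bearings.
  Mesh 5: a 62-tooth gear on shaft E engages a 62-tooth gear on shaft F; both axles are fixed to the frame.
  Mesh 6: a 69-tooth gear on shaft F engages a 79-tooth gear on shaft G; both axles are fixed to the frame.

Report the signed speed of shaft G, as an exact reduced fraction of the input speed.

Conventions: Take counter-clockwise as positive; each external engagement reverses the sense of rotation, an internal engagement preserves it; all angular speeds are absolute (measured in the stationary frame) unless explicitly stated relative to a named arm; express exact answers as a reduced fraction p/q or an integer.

6-mesh fixed-axis compound train (all bearings frame-fixed)
mesh 1 [92T→28T]: |ω|/ω_in = 1×92/28 = 23/7, sense flips to −
mesh 2 [28T→57T]: |ω|/ω_in = (23/7)×28/57 = 92/57, sense flips to +
mesh 3 [31T→79T]: |ω|/ω_in = (92/57)×31/79 = 2852/4503, sense flips to −
mesh 4 [18T→34T]: |ω|/ω_in = (2852/4503)×18/34 = 8556/25517, sense flips to +
mesh 5 [62T→62T]: |ω|/ω_in = (8556/25517)×62/62 = 8556/25517, sense flips to −
mesh 6 [69T→79T]: |ω|/ω_in = (8556/25517)×69/79 = 590364/2015843, sense flips to +
signed output speed (× input speed) = 590364/2015843

590364/2015843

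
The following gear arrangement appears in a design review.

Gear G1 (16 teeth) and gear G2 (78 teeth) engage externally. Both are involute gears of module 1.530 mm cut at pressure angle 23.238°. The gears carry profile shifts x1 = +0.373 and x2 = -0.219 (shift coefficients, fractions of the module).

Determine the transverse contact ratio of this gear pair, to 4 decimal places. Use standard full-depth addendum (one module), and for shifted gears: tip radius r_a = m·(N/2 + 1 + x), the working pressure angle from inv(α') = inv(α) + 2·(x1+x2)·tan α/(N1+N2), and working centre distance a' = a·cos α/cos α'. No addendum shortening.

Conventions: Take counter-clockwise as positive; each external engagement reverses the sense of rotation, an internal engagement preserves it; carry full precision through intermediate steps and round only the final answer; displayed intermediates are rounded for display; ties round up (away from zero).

1.4408

recognized (one external pair, fixed centres): single-mesh tooth geometry, m = 1.530, N1 = 16, N2 = 78
base radii: r_b1 = 11.247016, r_b2 = 54.829204
tip radii: r_a1 = 14.340690, r_a2 = 60.864930
inv(α') = inv(23.238°) + 2·(+0.373-0.219)·tan α/(16+78) = 0.02521314  ⇒  α' = 23.66631°
a' = a·cos α / cos α' = 71.9100·cos 23.238°/cos 23.66631° = 72.143581
action lengths: √(r_a1²−r_b1²) = 8.897192, √(r_a2²−r_b2²) = 26.425332
base pitch p_b = π·m·cos α = 4.416693
CR = (8.897192 + 26.425332 − 72.143581·sin 23.66631°)/4.416693 = 1.440767
contact ratio ≈ 1.4408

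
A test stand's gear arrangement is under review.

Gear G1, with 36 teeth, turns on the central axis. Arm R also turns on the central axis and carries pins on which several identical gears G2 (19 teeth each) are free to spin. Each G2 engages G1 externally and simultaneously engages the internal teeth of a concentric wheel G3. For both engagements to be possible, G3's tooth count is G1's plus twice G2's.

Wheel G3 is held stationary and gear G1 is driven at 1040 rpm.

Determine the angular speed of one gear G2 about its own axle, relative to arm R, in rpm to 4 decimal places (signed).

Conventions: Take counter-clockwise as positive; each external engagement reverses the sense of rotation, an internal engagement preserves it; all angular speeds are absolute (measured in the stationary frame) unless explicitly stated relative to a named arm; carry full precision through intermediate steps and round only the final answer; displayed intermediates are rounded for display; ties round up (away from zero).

-1325.6268 rpm

planetary set (36T centre, 19T on arm, 74T internal) — Willis relation
normalise by the input: solve with ω_sun = 1, then scale by 1040 rpm
ring teeth: 36 + 2·19 = 74
36(ω_sun−ω_arm) = −74(ω_ring−ω_arm),  ω_ring = 0, ω_sun = 1
36(1−ω_arm) = −74(0−ω_arm)  ⇒  110·ω_arm = 36  ⇒  ω_arm = 18/55
sun–planet mesh: 36·(1−18/55) = −19·(ω_p−ω_arm)  ⇒  ω_p−ω_arm = -1332/1045
scale: ω_p−ω_arm = -1332/1045 × 1040 rpm = -1325.6268 rpm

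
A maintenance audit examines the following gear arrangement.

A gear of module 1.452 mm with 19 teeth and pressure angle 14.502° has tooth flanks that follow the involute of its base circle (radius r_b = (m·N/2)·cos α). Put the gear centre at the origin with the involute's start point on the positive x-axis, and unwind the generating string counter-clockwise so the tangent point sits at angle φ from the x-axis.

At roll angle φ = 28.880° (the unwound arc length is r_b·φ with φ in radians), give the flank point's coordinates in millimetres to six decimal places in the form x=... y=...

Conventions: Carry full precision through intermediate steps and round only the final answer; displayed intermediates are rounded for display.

single-mesh involute tooth geometry (19T wheel at module 1.452)
pitch radius r_p = m·N/2 = 1.452·19/2 = 13.794000
base radius r_b = r_p·cos α = 13.794000·cos 14.502° = 13.354508
roll angle φ = 28.880° = 0.50405109 rad
x = r_b·(cos φ + φ·sin φ) = 14.944738
y = r_b·(sin φ − φ·cos φ) = 0.555720

x=14.944738 y=0.555720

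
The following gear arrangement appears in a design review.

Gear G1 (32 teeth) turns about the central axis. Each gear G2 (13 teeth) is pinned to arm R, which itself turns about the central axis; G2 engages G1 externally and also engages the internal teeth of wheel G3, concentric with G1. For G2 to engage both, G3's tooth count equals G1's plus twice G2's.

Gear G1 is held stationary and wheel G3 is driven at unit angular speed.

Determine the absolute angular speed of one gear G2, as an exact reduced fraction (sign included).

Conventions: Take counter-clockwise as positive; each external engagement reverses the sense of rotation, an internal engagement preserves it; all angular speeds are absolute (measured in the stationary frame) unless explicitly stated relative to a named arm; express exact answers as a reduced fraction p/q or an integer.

29/13

topology: planetary set — G1 32T / G2 13T / G3 58T, arm = carrier (Willis)
ring teeth: 32 + 2·13 = 58
32(ω_sun−ω_arm) = −58(ω_ring−ω_arm),  ω_sun = 0, ω_ring = 1
32(0−ω_arm) = −58(1−ω_arm)  ⇒  90·ω_arm = 58  ⇒  ω_arm = 29/45
sun–planet mesh: 32·(0−29/45) = −13·(ω_p−ω_arm)  ⇒  ω_p−ω_arm = 928/585
ω_p = 29/45 + 928/585 = 29/13
exact speed ratio = 29/13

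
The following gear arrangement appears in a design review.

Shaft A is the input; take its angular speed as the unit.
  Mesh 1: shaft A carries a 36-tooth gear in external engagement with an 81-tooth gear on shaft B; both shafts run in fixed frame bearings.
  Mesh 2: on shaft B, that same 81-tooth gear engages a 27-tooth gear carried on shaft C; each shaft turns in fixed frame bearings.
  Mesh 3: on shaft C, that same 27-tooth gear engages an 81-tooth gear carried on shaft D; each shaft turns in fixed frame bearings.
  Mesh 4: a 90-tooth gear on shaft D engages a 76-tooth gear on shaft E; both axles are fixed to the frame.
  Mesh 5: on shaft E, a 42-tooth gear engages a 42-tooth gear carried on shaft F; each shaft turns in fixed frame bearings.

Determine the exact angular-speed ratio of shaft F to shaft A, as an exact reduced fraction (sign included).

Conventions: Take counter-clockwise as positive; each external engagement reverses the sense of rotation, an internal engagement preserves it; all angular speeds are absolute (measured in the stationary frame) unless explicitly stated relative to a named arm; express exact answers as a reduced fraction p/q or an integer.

-10/19

class = fixed-axis compound train [5 meshes; 5 ratios multiply, 5 sense flips]
mesh 1 [36T→81T]: running ratio 4/9, sense −
mesh 2 [81T→27T]: running ratio 4/3, sense +
mesh 3 [27T→81T]: running ratio 4/9, sense −
mesh 4 [90T→76T]: running ratio 10/19, sense +
mesh 5 [42T→42T]: running ratio 10/19, sense −
ω_out/ω_in = -10/19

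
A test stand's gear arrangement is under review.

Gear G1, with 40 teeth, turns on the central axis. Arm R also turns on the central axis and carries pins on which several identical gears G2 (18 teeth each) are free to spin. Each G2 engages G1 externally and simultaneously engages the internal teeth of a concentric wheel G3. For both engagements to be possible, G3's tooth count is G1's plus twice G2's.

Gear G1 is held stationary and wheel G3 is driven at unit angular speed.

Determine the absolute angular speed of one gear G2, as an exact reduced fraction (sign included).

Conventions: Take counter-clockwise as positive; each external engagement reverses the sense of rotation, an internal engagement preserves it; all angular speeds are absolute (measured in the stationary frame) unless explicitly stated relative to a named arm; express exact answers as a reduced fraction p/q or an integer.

19/9

planetary set (40T centre, 18T on arm, 76T internal) — Willis relation
ring teeth: 40 + 2·18 = 76
40(ω_sun−ω_arm) = −76(ω_ring−ω_arm),  ω_sun = 0, ω_ring = 1
40(0−ω_arm) = −76(1−ω_arm)  ⇒  116·ω_arm = 76  ⇒  ω_arm = 19/29
sun–planet mesh: 40·(0−19/29) = −18·(ω_p−ω_arm)  ⇒  ω_p−ω_arm = 380/261
ω_p = 19/29 + 380/261 = 19/9
exact speed ratio = 19/9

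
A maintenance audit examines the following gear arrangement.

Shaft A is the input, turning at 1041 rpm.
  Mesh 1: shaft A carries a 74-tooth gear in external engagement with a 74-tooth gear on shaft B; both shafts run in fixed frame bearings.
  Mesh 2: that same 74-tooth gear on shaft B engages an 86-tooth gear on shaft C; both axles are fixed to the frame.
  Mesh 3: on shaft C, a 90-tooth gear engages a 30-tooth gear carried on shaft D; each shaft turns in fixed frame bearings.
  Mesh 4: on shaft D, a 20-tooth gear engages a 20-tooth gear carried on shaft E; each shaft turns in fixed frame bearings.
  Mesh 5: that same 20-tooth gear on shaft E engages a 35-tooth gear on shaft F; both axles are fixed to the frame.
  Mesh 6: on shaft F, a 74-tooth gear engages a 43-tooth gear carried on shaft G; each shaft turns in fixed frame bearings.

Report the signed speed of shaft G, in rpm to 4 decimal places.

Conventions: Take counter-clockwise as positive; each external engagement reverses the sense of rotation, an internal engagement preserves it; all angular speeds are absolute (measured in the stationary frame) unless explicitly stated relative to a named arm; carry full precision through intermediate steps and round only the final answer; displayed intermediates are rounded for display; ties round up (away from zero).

6-mesh fixed-axis compound train (all bearings frame-fixed)
mesh 1 [74T→74T]: ω = 1041.0000×74/74 = 1041.0000 rpm, sense flips to −
mesh 2 [74T→86T]: ω = 1041.0000×74/86 = 895.7442 rpm, sense flips to +
mesh 3 [90T→30T]: ω = 895.7442×90/30 = 2687.2326 rpm, sense flips to −
mesh 4 [20T→20T]: ω = 2687.2326×20/20 = 2687.2326 rpm, sense flips to +
mesh 5 [20T→35T]: ω = 2687.2326×20/35 = 1535.5615 rpm, sense flips to −
mesh 6 [74T→43T]: ω = 1535.5615×74/43 = 2642.5941 rpm, sense flips to +
signed output speed = +2642.5941 rpm

+2642.5941 rpm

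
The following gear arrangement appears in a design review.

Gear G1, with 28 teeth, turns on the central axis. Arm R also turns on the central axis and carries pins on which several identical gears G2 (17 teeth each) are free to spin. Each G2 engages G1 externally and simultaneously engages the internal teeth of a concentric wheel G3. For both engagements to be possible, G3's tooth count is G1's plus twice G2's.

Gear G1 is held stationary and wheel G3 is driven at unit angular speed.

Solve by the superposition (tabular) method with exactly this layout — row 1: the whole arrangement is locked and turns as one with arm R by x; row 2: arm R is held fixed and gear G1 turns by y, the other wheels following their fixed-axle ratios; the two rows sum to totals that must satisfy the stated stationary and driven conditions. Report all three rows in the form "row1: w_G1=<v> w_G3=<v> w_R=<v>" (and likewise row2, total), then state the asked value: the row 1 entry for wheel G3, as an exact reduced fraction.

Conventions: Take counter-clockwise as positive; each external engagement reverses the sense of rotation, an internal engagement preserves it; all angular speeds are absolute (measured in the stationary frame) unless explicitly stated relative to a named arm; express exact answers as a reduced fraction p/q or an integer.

recognized (axles ride arm R): planetary set, 28/17/62 teeth
row 1 (train locked, turned with arm): all members turn x
row 2 — arm fixed, fixed-axis ratios: sun y, ring −(28/62)·y, arm 0
boundary: total ω_sun = x + y = 0 and total ω_ring = x − (28/62)·y = 1  ⇒  y = -31/45, x = 31/45
row 2 ring = −(28/62)·(-31/45) = 14/45
totals (row 1 + row 2): sun 31/45 + (-31/45) = 0, ring 31/45 + 14/45 = 1, arm 31/45 + 0 = 31/45
asked cell (row1, ring) = 31/45

row1: w_G1=31/45 w_G3=31/45 w_R=31/45
row2: w_G1=-31/45 w_G3=14/45 w_R=0
total: w_G1=0 w_G3=1 w_R=31/45
asked value: 31/45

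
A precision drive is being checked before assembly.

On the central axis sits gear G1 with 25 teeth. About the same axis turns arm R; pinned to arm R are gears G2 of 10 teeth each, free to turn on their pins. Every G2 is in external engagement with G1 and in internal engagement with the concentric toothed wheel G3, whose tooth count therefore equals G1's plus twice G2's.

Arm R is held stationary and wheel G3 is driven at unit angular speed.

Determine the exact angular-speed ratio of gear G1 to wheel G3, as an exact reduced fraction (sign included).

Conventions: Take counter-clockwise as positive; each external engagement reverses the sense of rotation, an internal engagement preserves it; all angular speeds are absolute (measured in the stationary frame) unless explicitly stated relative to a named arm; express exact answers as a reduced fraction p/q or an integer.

-9/5

class = planetary set [G3 = 25+2·10 = 45; Willis about the carrier]
ring teeth: 25 + 2·10 = 45
25(ω_sun−ω_arm) = −45(ω_ring−ω_arm),  ω_arm = 0, ω_ring = 1
ω_sun = 0 − (45/25)(1−0) = -9/5
ω_out/ω_in = -9/5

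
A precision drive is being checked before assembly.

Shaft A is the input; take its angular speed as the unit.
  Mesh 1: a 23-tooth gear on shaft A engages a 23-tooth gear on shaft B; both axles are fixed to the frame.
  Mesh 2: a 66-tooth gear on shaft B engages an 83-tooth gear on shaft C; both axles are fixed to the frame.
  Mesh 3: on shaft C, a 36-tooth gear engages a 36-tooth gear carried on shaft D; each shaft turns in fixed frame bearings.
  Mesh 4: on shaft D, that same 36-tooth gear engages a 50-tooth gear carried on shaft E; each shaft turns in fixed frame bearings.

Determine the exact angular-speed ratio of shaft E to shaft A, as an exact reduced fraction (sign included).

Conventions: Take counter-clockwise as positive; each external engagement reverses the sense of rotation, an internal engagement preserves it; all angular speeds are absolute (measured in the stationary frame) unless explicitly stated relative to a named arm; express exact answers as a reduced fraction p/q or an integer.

class = fixed-axis compound train [4 meshes; 4 ratios multiply, 4 sense flips]
mesh 1 [23T→23T]: running ratio 1, sense −
mesh 2 [66T→83T]: running ratio 66/83, sense +
mesh 3 [36T→36T]: running ratio 66/83, sense −
mesh 4 [36T→50T]: running ratio 1188/2075, sense +
ω_out/ω_in = 1188/2075

1188/2075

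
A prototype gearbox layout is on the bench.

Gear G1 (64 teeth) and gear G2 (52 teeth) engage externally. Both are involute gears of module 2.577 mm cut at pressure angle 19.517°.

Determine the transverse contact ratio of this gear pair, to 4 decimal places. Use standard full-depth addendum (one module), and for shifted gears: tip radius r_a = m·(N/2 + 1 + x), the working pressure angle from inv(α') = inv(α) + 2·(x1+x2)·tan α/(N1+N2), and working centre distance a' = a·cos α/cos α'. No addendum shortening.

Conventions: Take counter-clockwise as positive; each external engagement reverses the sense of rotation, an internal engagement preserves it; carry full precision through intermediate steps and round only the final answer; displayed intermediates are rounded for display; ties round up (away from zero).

1.8056

single-mesh involute tooth geometry (64T engaging 52T at module 2.577)
base radii: r_b1 = 77.725817, r_b2 = 63.152226
tip radii: r_a1 = 85.041000, r_a2 = 69.579000
no profile shift: α' = α, a' = a
action lengths: √(r_a1²−r_b1²) = 34.506073, √(r_a2²−r_b2²) = 29.206738
base pitch p_b = π·m·cos α = 7.630714
CR = (34.506073 + 29.206738 − 149.466000·sin 19.51700°)/7.630714 = 1.805628
contact ratio ≈ 1.8056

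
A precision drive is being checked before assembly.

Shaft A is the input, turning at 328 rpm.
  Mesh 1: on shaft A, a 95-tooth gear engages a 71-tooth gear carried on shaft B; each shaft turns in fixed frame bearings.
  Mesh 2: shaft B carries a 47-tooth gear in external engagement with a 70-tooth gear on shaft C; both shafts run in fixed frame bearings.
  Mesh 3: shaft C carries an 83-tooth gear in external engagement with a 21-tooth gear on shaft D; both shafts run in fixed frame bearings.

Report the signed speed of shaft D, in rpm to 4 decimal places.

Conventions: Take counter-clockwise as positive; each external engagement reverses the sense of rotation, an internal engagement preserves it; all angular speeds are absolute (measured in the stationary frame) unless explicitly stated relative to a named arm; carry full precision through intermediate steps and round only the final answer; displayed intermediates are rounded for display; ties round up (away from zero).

-1164.6561 rpm

topology: fixed-axis compound train — 3 meshes, A→D
mesh 1 [95T→71T]: ω = 328.0000×95/71 = 438.8732 rpm, sense flips to −
mesh 2 [47T→70T]: ω = 438.8732×47/70 = 294.6720 rpm, sense flips to +
mesh 3 [83T→21T]: ω = 294.6720×83/21 = 1164.6561 rpm, sense flips to −
signed output speed = -1164.6561 rpm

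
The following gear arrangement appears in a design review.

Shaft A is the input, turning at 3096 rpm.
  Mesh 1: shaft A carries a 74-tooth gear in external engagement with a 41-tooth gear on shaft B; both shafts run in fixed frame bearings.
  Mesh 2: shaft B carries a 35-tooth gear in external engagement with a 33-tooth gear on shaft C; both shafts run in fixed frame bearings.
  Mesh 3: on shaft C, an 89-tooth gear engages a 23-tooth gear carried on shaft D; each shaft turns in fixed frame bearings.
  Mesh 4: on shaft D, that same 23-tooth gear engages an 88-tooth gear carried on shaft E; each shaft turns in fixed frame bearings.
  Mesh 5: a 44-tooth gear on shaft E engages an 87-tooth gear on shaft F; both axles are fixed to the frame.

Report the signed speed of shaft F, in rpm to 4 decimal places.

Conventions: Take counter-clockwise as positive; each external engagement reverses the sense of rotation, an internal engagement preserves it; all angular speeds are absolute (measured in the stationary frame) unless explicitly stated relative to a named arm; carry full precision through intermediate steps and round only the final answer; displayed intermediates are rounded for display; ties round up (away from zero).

-3031.4030 rpm

topology: fixed-axis compound train — 5 meshes, A→F
mesh 1 [74T→41T]: ω = 3096.0000×74/41 = 5587.9024 rpm, sense flips to −
mesh 2 [35T→33T]: ω = 5587.9024×35/33 = 5926.5632 rpm, sense flips to +
mesh 3 [89T→23T]: ω = 5926.5632×89/23 = 22933.2228 rpm, sense flips to −
mesh 4 [23T→88T]: ω = 22933.2228×23/88 = 5993.9105 rpm, sense flips to +
mesh 5 [44T→87T]: ω = 5993.9105×44/87 = 3031.4030 rpm, sense flips to −
signed output speed = -3031.4030 rpm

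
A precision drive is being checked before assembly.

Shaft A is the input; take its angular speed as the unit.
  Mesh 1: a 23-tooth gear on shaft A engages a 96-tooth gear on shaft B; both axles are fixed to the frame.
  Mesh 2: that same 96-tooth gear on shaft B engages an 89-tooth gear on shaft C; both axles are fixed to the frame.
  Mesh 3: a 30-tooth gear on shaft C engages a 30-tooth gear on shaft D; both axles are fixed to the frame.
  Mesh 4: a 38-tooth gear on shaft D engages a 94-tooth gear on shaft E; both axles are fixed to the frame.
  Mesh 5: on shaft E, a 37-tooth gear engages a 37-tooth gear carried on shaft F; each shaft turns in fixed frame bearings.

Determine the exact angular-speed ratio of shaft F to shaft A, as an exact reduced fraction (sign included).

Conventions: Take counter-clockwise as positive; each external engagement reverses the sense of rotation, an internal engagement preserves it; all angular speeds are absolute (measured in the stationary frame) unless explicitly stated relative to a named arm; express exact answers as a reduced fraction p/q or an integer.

-437/4183

class = fixed-axis compound train [5 meshes; 5 ratios multiply, 5 sense flips]
mesh 1 [23T→96T]: running ratio 23/96, sense −
mesh 2 [96T→89T]: running ratio 23/89, sense +
mesh 3 [30T→30T]: running ratio 23/89, sense −
mesh 4 [38T→94T]: running ratio 437/4183, sense +
mesh 5 [37T→37T]: running ratio 437/4183, sense −
ω_out/ω_in = -437/4183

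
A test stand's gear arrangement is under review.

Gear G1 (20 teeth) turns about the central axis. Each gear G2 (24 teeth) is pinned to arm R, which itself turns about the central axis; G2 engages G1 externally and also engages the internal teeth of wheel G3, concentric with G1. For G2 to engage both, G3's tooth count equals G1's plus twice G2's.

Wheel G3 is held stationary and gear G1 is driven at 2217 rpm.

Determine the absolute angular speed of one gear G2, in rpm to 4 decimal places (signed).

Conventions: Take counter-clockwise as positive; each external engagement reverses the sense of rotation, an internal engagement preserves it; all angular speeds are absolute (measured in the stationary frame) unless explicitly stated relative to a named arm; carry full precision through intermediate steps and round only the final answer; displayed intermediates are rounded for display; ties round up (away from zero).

recognized (axles ride arm R): planetary set, 20/24/68 teeth
normalise by the input: solve with ω_sun = 1, then scale by 2217 rpm
ring teeth: 20 + 2·24 = 68
20(ω_sun−ω_arm) = −68(ω_ring−ω_arm),  ω_ring = 0, ω_sun = 1
20(1−ω_arm) = −68(0−ω_arm)  ⇒  88·ω_arm = 20  ⇒  ω_arm = 5/22
sun–planet mesh: 20·(1−5/22) = −24·(ω_p−ω_arm)  ⇒  ω_p−ω_arm = -85/132
ω_p = 5/22 − 85/132 = -5/12
scale: ω_p = -5/12 × 2217 rpm = -923.7500 rpm

-923.7500 rpm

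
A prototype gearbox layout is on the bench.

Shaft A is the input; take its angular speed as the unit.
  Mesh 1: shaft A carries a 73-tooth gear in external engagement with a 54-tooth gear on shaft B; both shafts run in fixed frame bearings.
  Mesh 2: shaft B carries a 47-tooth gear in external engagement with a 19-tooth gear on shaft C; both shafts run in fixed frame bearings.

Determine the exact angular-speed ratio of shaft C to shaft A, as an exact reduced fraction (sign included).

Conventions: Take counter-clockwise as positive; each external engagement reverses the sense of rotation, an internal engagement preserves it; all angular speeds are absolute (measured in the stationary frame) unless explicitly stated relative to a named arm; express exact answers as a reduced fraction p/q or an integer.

3431/1026

class = fixed-axis compound train [2 meshes; 2 ratios multiply, 2 sense flips]
mesh 1 [73T→54T]: running ratio 73/54, sense −
mesh 2 [47T→19T]: running ratio 3431/1026, sense +
ω_out/ω_in = 3431/1026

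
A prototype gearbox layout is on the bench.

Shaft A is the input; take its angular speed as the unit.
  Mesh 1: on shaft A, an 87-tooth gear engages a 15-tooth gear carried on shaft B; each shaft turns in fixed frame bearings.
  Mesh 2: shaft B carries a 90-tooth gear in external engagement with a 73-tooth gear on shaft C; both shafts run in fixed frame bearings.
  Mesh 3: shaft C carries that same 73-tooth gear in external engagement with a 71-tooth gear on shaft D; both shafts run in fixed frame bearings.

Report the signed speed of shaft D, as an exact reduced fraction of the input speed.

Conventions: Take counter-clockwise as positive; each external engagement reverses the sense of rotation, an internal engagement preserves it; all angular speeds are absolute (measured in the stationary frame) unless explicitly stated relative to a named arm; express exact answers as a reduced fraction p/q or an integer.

-522/71

3-mesh fixed-axis compound train (all bearings frame-fixed)
mesh 1 [87T→15T]: |ω|/ω_in = 1×87/15 = 29/5, sense flips to −
mesh 2 [90T→73T]: |ω|/ω_in = (29/5)×90/73 = 522/73, sense flips to +
mesh 3 [73T→71T]: |ω|/ω_in = (522/73)×73/71 = 522/71, sense flips to −
signed output speed (× input speed) = -522/71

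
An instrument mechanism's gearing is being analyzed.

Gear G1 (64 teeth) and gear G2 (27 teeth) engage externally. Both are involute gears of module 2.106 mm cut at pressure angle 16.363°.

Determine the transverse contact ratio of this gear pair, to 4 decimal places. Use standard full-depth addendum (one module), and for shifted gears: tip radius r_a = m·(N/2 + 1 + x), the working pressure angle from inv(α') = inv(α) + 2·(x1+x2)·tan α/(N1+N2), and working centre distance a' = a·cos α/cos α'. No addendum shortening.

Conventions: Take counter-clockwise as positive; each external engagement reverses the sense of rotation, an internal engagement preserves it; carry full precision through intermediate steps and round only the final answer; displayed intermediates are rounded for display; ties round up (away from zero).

topology: single-mesh involute geometry — m = 2.106, 64T/27T pair
base radii: r_b1 = 64.662361, r_b2 = 27.279434
tip radii: r_a1 = 69.498000, r_a2 = 30.537000
no profile shift: α' = α, a' = a
action lengths: √(r_a1²−r_b1²) = 25.470591, √(r_a2²−r_b2²) = 13.723734
base pitch p_b = π·m·cos α = 6.348212
CR = (25.470591 + 13.723734 − 95.823000·sin 16.36300°)/6.348212 = 1.921626
contact ratio ≈ 1.9216

1.9216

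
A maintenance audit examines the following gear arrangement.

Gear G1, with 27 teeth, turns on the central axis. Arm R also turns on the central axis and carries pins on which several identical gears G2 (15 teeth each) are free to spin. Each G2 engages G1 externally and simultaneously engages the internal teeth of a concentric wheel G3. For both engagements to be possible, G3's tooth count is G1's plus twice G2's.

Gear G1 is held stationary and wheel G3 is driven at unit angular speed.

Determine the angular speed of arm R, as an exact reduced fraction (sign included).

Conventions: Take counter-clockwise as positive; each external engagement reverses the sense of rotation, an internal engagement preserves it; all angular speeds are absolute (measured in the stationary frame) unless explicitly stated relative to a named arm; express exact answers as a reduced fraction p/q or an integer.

19/28

topology: planetary set — G1 27T / G2 15T / G3 57T, arm = carrier (Willis)
ring teeth: 27 + 2·15 = 57
27(ω_sun−ω_arm) = −57(ω_ring−ω_arm),  ω_sun = 0, ω_ring = 1
27(0−ω_arm) = −57(1−ω_arm)  ⇒  84·ω_arm = 57  ⇒  ω_arm = 19/28
exact speed ratio = 19/28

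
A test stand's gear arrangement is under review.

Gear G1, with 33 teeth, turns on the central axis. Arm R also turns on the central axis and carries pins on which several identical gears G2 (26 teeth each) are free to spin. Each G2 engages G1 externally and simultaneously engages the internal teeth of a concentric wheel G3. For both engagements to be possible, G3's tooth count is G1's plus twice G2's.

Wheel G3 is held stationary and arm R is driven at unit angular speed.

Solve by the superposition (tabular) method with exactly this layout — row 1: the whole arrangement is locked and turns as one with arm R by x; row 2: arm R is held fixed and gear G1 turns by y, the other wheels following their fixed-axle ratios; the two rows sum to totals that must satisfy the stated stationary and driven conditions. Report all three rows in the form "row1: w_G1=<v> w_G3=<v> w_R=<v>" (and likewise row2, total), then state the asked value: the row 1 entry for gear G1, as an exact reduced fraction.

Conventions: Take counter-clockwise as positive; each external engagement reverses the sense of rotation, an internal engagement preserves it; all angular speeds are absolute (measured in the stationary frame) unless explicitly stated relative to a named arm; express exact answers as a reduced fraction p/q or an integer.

topology: planetary set — G1 33T / G2 26T / G3 85T, arm = carrier (Willis)
row 1 — lock + rotate with arm: ω_sun = ω_ring = ω_arm = x
superposition row 2 [arm held]: sun y, ring −(33/85)·y, arm 0
boundary: total ω_ring = x − (33/85)·y = 0 and total ω_arm = x = 1  ⇒  y = 85/33, x = 1
row 2 ring = −(33/85)·85/33 = -1
totals (row 1 + row 2): sun 1 + 85/33 = 118/33, ring 1 + (-1) = 0, arm 1 + 0 = 1
asked cell (row1, sun) = 1

row1: w_G1=1 w_G3=1 w_R=1
row2: w_G1=85/33 w_G3=-1 w_R=0
total: w_G1=118/33 w_G3=0 w_R=1
asked value: 1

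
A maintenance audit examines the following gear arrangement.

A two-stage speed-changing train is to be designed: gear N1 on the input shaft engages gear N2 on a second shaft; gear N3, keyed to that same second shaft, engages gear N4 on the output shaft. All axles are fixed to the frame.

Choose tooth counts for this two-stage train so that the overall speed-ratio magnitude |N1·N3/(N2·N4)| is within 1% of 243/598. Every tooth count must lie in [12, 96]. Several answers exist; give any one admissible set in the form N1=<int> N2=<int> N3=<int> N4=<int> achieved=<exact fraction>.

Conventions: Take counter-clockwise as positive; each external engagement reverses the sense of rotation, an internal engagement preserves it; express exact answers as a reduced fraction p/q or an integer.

class = fixed-axis compound train [2-stage, 243/598 wanted]
target = 243/598 in lowest terms: an exact hit needs N1·N3 = k·243 and N2·N4 = k·598 for one integer k, every count in [12, 96]; additionally prefer no 1:1 stage (N1 ≠ N2, N3 ≠ N4)
k = 1: no 1:1-free in-range split of k·243 and k·598 into factor pairs; take k = 2
k = 2: N1·N3 = 486 = 18·27, N2·N4 = 1196 = 13·92
achieved = 18·27/(13·92) = 243/598; |achieved − target| = 0 ≤ 243/59800 ✓

N1=18 N2=13 N3=27 N4=92 achieved=243/598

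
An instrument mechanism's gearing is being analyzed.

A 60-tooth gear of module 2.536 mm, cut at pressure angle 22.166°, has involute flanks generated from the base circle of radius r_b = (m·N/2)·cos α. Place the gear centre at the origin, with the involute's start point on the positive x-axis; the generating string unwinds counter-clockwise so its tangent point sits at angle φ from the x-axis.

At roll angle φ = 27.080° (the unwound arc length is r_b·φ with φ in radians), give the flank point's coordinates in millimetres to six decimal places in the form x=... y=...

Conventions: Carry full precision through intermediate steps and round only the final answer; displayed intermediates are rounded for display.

class = single-mesh tooth geometry [base-circle involute, m = 2.536, 60T]
pitch radius r_p = m·N/2 = 2.536·60/2 = 76.080000
base radius r_b = r_p·cos α = 76.080000·cos 22.166° = 70.457280
roll angle φ = 27.080° = 0.47263516 rad
x = r_b·(cos φ + φ·sin φ) = 77.892737
y = r_b·(sin φ − φ·cos φ) = 2.424656

x=77.892737 y=2.424656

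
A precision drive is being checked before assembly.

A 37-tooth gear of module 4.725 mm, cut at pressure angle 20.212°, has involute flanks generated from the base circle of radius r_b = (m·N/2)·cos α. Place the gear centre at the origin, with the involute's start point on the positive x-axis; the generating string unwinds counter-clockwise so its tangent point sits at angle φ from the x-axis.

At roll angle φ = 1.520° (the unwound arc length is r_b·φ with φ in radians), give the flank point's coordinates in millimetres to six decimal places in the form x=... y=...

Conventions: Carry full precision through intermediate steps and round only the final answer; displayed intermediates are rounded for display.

single-mesh involute tooth geometry (37T wheel at module 4.725)
pitch radius r_p = m·N/2 = 4.725·37/2 = 87.412500
base radius r_b = r_p·cos α = 87.412500·cos 20.212° = 82.029698
roll angle φ = 1.520° = 0.02652900 rad
x = r_b·(cos φ + φ·sin φ) = 82.058559
y = r_b·(sin φ − φ·cos φ) = 0.000510

x=82.058559 y=0.000510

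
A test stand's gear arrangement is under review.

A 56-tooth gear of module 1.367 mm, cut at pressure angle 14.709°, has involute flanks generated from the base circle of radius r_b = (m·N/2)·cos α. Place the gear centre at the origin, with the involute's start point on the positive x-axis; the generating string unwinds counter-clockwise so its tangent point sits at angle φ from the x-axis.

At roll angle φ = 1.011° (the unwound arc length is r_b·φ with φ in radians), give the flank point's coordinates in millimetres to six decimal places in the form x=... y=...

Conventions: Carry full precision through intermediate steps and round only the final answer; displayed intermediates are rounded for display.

x=37.027377 y=0.000068

single-mesh involute tooth geometry (56T wheel at module 1.367)
pitch radius r_p = m·N/2 = 1.367·56/2 = 38.276000
base radius r_b = r_p·cos α = 38.276000·cos 14.709° = 37.021614
roll angle φ = 1.011° = 0.01764528 rad
x = r_b·(cos φ + φ·sin φ) = 37.027377
y = r_b·(sin φ − φ·cos φ) = 0.000068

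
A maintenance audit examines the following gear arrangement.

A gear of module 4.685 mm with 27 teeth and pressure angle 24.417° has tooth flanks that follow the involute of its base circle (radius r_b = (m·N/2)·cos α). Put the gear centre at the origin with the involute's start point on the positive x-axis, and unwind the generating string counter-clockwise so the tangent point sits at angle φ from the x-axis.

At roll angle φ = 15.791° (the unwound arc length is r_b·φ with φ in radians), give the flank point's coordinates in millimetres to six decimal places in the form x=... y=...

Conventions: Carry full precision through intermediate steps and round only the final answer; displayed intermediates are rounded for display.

class = single-mesh tooth geometry [base-circle involute, m = 4.685, 27T]
pitch radius r_p = m·N/2 = 4.685·27/2 = 63.247500
base radius r_b = r_p·cos α = 63.247500·cos 24.417° = 57.590710
roll angle φ = 15.791° = 0.27560494 rad
x = r_b·(cos φ + φ·sin φ) = 59.736590
y = r_b·(sin φ − φ·cos φ) = 0.398832

x=59.736590 y=0.398832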